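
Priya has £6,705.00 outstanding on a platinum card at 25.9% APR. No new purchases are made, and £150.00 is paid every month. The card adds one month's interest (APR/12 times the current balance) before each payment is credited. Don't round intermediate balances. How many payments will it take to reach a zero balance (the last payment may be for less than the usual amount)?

157 months

Monthly rate r = 25.9%/12 = 2.15833% = 0.0215833.
Recurrence: B ← B·(1+r) − £150.00.
Month 1: interest £144.72; balance after payment £6,699.72.
Month 2: interest £144.60; balance after payment £6,694.32.
Closed form: n = −ln(1 − rB₀/P)/ln(1+r) = −ln(0.035225)/ln(1.02158) ≈ 156.694, so the balance reaches zero during payment 157.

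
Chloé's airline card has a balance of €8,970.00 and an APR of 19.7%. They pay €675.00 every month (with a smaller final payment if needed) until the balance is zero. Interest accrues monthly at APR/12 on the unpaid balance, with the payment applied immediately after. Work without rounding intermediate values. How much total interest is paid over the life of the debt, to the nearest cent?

Monthly rate r = 19.7%/12 = 1.64167% = 0.0164167.
Payoff takes n = ⌈−ln(1 − rB₀/P)/ln(1+r)⌉ = ⌈15.114⌉ = 16 payments; the last is €77.40.
Total paid = 15·€675.00 + €77.40 = €10,202.40.
Total interest = total paid − principal = €10,202.40 − €8,970.00 = €1,232.40.

€1,232.40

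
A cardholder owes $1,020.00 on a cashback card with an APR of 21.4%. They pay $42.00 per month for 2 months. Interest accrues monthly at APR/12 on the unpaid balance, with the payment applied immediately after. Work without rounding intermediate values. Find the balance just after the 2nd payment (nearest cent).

Monthly rate r = 21.4%/12 = 1.78333% = 0.0178333.
Each month: B ← B·(1+r) − $42.00.
Month 1: interest $18.19; balance after payment $996.19.
Month 2: interest $17.77; balance after payment $971.96.

$971.96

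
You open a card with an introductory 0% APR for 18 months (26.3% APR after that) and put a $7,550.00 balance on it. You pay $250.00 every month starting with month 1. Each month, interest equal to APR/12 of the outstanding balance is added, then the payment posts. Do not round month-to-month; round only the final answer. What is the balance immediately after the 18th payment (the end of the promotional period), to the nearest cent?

Promo months 1–18 at r₀ = 0%/12 = 0; months 19+ at r₁ = 26.3%/12 = 0.0219167.
After month 18 (no interest yet): B = $7,550.00 − 18·$250.00 = $3,050.00.

$3,050.00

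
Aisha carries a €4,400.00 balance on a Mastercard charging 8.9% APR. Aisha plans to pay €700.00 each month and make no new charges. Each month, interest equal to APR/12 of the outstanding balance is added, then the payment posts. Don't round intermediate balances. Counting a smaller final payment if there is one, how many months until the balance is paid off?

7 months

Monthly rate r = 8.9%/12 = 0.741667% = 0.00741667.
Recurrence: B ← B·(1+r) − €700.00.
Month 1: interest €32.63; balance after payment €3,732.63.
Month 2: interest €27.68; balance after payment €3,060.32.
Closed form: n = −ln(1 − rB₀/P)/ln(1+r) = −ln(0.95338)/ln(1.00742) ≈ 6.461, so the balance reaches zero during payment 7.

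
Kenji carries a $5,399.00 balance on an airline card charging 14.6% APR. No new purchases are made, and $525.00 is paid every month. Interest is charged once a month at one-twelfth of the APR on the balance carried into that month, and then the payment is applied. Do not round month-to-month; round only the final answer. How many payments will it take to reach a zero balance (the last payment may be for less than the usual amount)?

12 months

Monthly rate r = 14.6%/12 = 1.21667% = 0.0121667.
Recurrence: B ← B·(1+r) − $525.00.
Month 1: interest $65.69; balance after payment $4,939.69.
Month 2: interest $60.10; balance after payment $4,474.79.
Closed form: n = −ln(1 − rB₀/P)/ln(1+r) = −ln(0.87488)/ln(1.01217) ≈ 11.053, so the balance reaches zero during payment 12.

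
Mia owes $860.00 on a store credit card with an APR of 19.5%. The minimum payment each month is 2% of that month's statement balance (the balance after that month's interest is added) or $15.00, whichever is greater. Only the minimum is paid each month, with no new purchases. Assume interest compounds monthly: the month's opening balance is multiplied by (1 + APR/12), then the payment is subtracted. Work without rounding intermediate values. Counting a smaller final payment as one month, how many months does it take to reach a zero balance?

Monthly rate r = 19.5%/12 = 1.625% = 0.01625.
While 2% of the post-interest balance exceeds $15.00, each month B ← (B·(1+r))·(1 − 0.02), i.e. B shrinks by the factor (1+r)·0.98 = 0.99593.
This holds for months 1–38. Entering month 39 the balance is $736.39; 2% of the post-interest balance is now below $15.00, so the flat $15.00 minimum applies from here.
From month 39 a fixed $15.00 at rate r clears $736.39 in 100 more payments. Total: 38 + 100 = 138 months.

138 months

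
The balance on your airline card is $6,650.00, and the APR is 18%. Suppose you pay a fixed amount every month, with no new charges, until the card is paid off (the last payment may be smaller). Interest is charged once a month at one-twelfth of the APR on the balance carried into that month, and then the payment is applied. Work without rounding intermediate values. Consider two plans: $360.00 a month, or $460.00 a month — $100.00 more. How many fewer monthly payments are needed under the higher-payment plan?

Monthly rate r = 18%/12 = 1.5% = 0.015.
At $360.00/mo: n = ⌈−ln(1 − rB₀/P)/ln(1+r)⌉ = 22 payments (last $285.77); total interest = total paid − $6,650.00 = $1,195.77.
At $460.00/mo: 17 payments (last $192.71); total interest $902.71.
Payments saved = 22 − 17 = 5.

5 fewer payments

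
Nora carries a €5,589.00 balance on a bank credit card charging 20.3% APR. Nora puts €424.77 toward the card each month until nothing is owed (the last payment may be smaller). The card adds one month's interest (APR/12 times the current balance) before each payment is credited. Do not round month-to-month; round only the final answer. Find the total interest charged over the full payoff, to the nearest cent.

Monthly rate r = 20.3%/12 = 1.69167% = 0.0169167.
Payoff takes n = ⌈−ln(1 − rB₀/P)/ln(1+r)⌉ = ⌈15.009⌉ = 16 payments; the last is €3.90.
Total paid = 15·€424.77 + €3.90 = €6,375.45.
Total interest = total paid − principal = €6,375.45 − €5,589.00 = €786.45.

€786.45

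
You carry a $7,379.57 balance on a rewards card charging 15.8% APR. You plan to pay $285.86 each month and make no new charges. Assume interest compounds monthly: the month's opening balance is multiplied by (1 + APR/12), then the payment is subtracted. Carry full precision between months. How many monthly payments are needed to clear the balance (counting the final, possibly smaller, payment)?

32 months

Monthly rate r = 15.8%/12 = 1.31667% = 0.0131667.
Recurrence: B ← B·(1+r) − $285.86.
Month 1: interest $97.16; balance after payment $7,190.87.
Month 2: interest $94.68; balance after payment $6,999.69.
Closed form: n = −ln(1 − rB₀/P)/ln(1+r) = −ln(0.6601)/ln(1.01317) ≈ 31.754, so the balance reaches zero during payment 32.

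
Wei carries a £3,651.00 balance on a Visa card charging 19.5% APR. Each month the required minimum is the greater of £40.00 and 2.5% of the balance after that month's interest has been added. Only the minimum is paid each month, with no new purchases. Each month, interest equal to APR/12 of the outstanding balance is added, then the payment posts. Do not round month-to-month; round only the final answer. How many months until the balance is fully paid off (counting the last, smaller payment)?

155 months

Monthly rate r = 19.5%/12 = 1.625% = 0.01625.
While 2.5% of the post-interest balance exceeds £40.00, each month B ← (B·(1+r))·(1 − 0.025), i.e. B shrinks by the factor (1+r)·0.975 = 0.99084.
This holds for months 1–92. Entering month 93 the balance is £1,566.35; 2.5% of the post-interest balance is now below £40.00, so the flat £40.00 minimum applies from here.
From month 93 a fixed £40.00 at rate r clears £1,566.35 in 63 more payments. Total: 92 + 63 = 155 months.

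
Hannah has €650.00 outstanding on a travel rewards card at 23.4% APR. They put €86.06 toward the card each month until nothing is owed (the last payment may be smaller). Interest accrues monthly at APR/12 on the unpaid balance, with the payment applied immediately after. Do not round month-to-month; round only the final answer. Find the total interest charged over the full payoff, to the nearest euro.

€60

Monthly rate r = 23.4%/12 = 1.95% = 0.0195.
Payoff takes n = ⌈−ln(1 − rB₀/P)/ln(1+r)⌉ = ⌈8.250⌉ = 9 payments; the last is €21.66.
Total paid = 8·€86.06 + €21.66 = €710.14.
Total interest = total paid − principal = €710.14 − €650.00 = €60.14.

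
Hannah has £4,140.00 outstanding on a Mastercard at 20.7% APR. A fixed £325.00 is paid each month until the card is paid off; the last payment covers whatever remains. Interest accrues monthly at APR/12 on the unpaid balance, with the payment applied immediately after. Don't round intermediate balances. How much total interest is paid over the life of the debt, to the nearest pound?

Monthly rate r = 20.7%/12 = 1.725% = 0.01725.
Payoff takes n = ⌈−ln(1 − rB₀/P)/ln(1+r)⌉ = ⌈14.508⌉ = 15 payments; the last is £165.74.
Total paid = 14·£325.00 + £165.74 = £4,715.74.
Total interest = total paid − principal = £4,715.74 − £4,140.00 = £575.74.

£576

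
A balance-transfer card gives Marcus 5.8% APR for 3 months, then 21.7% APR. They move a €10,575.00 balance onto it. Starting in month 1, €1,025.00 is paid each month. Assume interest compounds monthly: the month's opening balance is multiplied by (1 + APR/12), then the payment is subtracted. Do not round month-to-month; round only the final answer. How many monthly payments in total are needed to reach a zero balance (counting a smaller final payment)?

Promo months 1–3 at r₀ = 5.8%/12 = 0.00483333; months 4+ at r₁ = 21.7%/12 = 0.0180833.
After month 3: iterate B ← B·(1+r₀) − €1,025.00 for 3 months → €7,639.19.
Then at r₁ with €1,025.00/mo: n₂ = −ln(1 − r₁·B/P)/ln(1+r₁) ≈ 8.08 → 9 more payments.

12 payments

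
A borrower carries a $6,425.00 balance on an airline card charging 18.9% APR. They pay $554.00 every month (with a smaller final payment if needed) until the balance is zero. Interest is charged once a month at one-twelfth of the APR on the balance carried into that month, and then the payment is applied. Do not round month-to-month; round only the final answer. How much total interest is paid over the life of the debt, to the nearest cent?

Monthly rate r = 18.9%/12 = 1.575% = 0.01575.
Payoff takes n = ⌈−ln(1 − rB₀/P)/ln(1+r)⌉ = ⌈12.907⌉ = 13 payments; the last is $502.82.
Total paid = 12·$554.00 + $502.82 = $7,150.82.
Total interest = total paid − principal = $7,150.82 − $6,425.00 = $725.82.

$725.82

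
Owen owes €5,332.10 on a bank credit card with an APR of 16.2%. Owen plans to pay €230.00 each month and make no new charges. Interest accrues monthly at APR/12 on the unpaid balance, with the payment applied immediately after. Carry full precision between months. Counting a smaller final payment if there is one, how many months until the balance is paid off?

Monthly rate r = 16.2%/12 = 1.35% = 0.0135.
Recurrence: B ← B·(1+r) − €230.00.
Month 1: interest €71.98; balance after payment €5,174.08.
Month 2: interest €69.85; balance after payment €5,013.93.
Closed form: n = −ln(1 − rB₀/P)/ln(1+r) = −ln(0.68703)/ln(1.0135) ≈ 27.993, so the balance reaches zero during payment 28.

28 payments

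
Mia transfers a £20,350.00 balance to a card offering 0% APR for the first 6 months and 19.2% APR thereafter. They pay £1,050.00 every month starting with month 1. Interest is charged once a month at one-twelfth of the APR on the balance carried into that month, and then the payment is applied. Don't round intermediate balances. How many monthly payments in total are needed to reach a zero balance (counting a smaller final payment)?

22 payments

Promo months 1–6 at r₀ = 0%/12 = 0; months 7+ at r₁ = 19.2%/12 = 0.016.
After month 6 (no interest yet): B = £20,350.00 − 6·£1,050.00 = £14,050.00.
Then at r₁ with £1,050.00/mo: n₂ = −ln(1 − r₁·B/P)/ln(1+r₁) ≈ 15.18 → 16 more payments.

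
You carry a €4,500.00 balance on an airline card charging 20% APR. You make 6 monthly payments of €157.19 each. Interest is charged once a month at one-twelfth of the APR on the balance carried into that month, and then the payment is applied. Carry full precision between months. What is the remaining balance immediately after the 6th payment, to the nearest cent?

Monthly rate r = 20%/12 = 1.66667% = 0.0166667.
Each month: B ← B·(1+r) − €157.19.
Month 1: interest €75.00; balance after payment €4,417.81.
Month 2: interest €73.63; balance after payment €4,334.25.
Month 3: interest €72.24; balance after payment €4,249.30.
Month 4: interest €70.82; balance after payment €4,162.93.
Month 5: interest €69.38; balance after payment €4,075.12.
Month 6: interest €67.92; balance after payment €3,985.85.

€3,985.85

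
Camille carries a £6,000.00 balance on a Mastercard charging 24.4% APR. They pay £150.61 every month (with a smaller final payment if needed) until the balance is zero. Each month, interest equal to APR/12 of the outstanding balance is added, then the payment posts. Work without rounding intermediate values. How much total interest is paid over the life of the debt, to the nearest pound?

£6,428

Monthly rate r = 24.4%/12 = 2.03333% = 0.0203333.
Payoff takes n = ⌈−ln(1 − rB₀/P)/ln(1+r)⌉ = ⌈82.513⌉ = 83 payments; the last is £77.66.
Total paid = 82·£150.61 + £77.66 = £12,427.68.
Total interest = total paid − principal = £12,427.68 − £6,000.00 = £6,427.68.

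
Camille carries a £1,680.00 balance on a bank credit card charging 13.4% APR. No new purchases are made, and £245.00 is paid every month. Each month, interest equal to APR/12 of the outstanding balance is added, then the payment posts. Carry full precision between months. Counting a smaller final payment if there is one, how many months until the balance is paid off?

8 months

Monthly rate r = 13.4%/12 = 1.11667% = 0.0111667.
Recurrence: B ← B·(1+r) − £245.00.
Month 1: interest £18.76; balance after payment £1,453.76.
Month 2: interest £16.23; balance after payment £1,224.99.
Closed form: n = −ln(1 − rB₀/P)/ln(1+r) = −ln(0.92343)/ln(1.01117) ≈ 7.174, so the balance reaches zero during payment 8.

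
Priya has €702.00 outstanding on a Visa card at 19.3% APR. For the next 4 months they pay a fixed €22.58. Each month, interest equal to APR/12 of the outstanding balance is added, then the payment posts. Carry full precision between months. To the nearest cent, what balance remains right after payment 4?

€655.74

Monthly rate r = 19.3%/12 = 1.60833% = 0.0160833.
Each month: B ← B·(1+r) − €22.58.
Month 1: interest €11.29; balance after payment €690.71.
Month 2: interest €11.11; balance after payment €679.24.
Month 3: interest €10.92; balance after payment €667.58.
Month 4: interest €10.74; balance after payment €655.74.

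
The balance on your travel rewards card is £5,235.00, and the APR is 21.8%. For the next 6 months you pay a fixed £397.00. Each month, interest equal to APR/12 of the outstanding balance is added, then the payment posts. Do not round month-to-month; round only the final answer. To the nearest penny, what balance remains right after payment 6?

Monthly rate r = 21.8%/12 = 1.81667% = 0.0181667.
Each month: B ← B·(1+r) − £397.00.
Month 1: interest £95.10; balance after payment £4,933.10.
Month 2: interest £89.62; balance after payment £4,625.72.
Month 3: interest £84.03; balance after payment £4,312.75.
Month 4: interest £78.35; balance after payment £3,994.10.
Month 5: interest £72.56; balance after payment £3,669.66.
Month 6: interest £66.67; balance after payment £3,339.33.

£3,339.33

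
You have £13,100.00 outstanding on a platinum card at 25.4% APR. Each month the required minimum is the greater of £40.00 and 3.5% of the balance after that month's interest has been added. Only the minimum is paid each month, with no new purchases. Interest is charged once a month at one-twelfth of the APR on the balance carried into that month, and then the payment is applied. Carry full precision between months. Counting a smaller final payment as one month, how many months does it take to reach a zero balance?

Monthly rate r = 25.4%/12 = 2.11667% = 0.0211667.
While 3.5% of the post-interest balance exceeds £40.00, each month B ← (B·(1+r))·(1 − 0.035), i.e. B shrinks by the factor (1+r)·0.965 = 0.98543.
This holds for months 1–168. Entering month 169 the balance is £1,111.97; 3.5% of the post-interest balance is now below £40.00, so the flat £40.00 minimum applies from here.
From month 169 a fixed £40.00 at rate r clears £1,111.97 in 43 more payments. Total: 168 + 43 = 211 months.

211 months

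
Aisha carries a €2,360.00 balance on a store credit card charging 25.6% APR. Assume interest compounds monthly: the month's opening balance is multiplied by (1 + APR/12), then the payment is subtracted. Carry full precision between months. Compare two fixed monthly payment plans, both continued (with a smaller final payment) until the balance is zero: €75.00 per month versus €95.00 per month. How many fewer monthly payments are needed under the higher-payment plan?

17 fewer payments

Monthly rate r = 25.6%/12 = 2.13333% = 0.0213333.
At €75.00/mo: n = ⌈−ln(1 − rB₀/P)/ln(1+r)⌉ = 53 payments (last €53.14); total interest = total paid − €2,360.00 = €1,593.14.
At €95.00/mo: 36 payments (last €72.79); total interest €1,037.79.
Payments saved = 53 − 36 = 17.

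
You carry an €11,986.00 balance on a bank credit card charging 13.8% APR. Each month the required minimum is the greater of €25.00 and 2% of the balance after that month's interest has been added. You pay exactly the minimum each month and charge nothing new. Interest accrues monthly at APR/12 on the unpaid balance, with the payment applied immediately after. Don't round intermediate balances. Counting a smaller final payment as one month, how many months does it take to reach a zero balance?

Monthly rate r = 13.8%/12 = 1.15% = 0.0115.
While 2% of the post-interest balance exceeds €25.00, each month B ← (B·(1+r))·(1 − 0.02), i.e. B shrinks by the factor (1+r)·0.98 = 0.99127.
This holds for months 1–260. Entering month 261 the balance is €1,226.27; 2% of the post-interest balance is now below €25.00, so the flat €25.00 minimum applies from here.
From month 261 a fixed €25.00 at rate r clears €1,226.27 in 73 more payments. Total: 260 + 73 = 333 months.

333 months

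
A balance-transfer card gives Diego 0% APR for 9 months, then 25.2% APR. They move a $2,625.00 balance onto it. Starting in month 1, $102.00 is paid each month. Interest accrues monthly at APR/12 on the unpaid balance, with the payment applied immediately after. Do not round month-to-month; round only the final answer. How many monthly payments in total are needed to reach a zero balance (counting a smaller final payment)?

Promo months 1–9 at r₀ = 0%/12 = 0; months 10+ at r₁ = 25.2%/12 = 0.021.
After month 9 (no interest yet): B = $2,625.00 − 9·$102.00 = $1,707.00.
Then at r₁ with $102.00/mo: n₂ = −ln(1 − r₁·B/P)/ln(1+r₁) ≈ 20.83 → 21 more payments.

30 payments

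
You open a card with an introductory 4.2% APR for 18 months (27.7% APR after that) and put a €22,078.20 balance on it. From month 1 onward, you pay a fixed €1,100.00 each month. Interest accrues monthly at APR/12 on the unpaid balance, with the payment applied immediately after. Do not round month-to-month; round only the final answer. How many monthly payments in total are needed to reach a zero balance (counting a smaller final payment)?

Promo months 1–18 at r₀ = 4.2%/12 = 0.0035; months 19+ at r₁ = 27.7%/12 = 0.0230833.
After month 18: iterate B ← B·(1+r₀) − €1,100.00 for 18 months → €3,111.10.
Then at r₁ with €1,100.00/mo: n₂ = −ln(1 − r₁·B/P)/ln(1+r₁) ≈ 2.96 → 3 more payments.

21 months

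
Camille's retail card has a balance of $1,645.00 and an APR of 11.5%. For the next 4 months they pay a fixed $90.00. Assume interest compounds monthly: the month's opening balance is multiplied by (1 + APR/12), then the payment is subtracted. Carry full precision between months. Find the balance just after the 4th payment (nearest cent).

Monthly rate r = 11.5%/12 = 0.958333% = 0.00958333.
Each month: B ← B·(1+r) − $90.00.
Month 1: interest $15.76; balance after payment $1,570.76.
Month 2: interest $15.05; balance after payment $1,495.82.
Month 3: interest $14.33; balance after payment $1,420.15.
Month 4: interest $13.61; balance after payment $1,343.76.

$1,343.76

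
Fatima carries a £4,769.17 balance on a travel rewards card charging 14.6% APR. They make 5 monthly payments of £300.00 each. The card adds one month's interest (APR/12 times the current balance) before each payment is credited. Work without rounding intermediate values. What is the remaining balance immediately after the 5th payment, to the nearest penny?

£3,529.49

Monthly rate r = 14.6%/12 = 1.21667% = 0.0121667.
Each month: B ← B·(1+r) − £300.00.
Month 1: interest £58.02; balance after payment £4,527.19.
Month 2: interest £55.08; balance after payment £4,282.28.
Month 3: interest £52.10; balance after payment £4,034.38.
Month 4: interest £49.08; balance after payment £3,783.46.
Month 5: interest £46.03; balance after payment £3,529.49.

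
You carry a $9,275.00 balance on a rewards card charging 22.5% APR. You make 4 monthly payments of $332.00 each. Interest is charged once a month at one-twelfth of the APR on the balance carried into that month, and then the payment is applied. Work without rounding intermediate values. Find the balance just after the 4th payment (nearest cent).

Monthly rate r = 22.5%/12 = 1.875% = 0.01875.
Each month: B ← B·(1+r) − $332.00.
Month 1: interest $173.91; balance after payment $9,116.91.
Month 2: interest $170.94; balance after payment $8,955.85.
Month 3: interest $167.92; balance after payment $8,791.77.
Month 4: interest $164.85; balance after payment $8,624.62.

$8,624.62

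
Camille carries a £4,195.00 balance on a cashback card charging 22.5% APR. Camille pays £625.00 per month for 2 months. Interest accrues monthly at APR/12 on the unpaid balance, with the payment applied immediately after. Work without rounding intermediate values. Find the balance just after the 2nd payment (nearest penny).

£3,092.07

Monthly rate r = 22.5%/12 = 1.875% = 0.01875.
Each month: B ← B·(1+r) − £625.00.
Month 1: interest £78.66; balance after payment £3,648.66.
Month 2: interest £68.41; balance after payment £3,092.07.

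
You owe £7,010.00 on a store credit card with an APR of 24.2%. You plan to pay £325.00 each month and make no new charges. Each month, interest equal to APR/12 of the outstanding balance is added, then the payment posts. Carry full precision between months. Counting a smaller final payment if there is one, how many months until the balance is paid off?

Monthly rate r = 24.2%/12 = 2.01667% = 0.0201667.
Recurrence: B ← B·(1+r) − £325.00.
Month 1: interest £141.37; balance after payment £6,826.37.
Month 2: interest £137.67; balance after payment £6,639.03.
Closed form: n = −ln(1 − rB₀/P)/ln(1+r) = −ln(0.56502)/ln(1.02017) ≈ 28.593, so the balance reaches zero during payment 29.

29 months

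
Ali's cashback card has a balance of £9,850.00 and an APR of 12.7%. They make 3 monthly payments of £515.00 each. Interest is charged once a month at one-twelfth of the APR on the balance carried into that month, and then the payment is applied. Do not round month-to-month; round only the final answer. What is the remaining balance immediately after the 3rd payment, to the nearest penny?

£8,604.65

Monthly rate r = 12.7%/12 = 1.05833% = 0.0105833.
Each month: B ← B·(1+r) − £515.00.
Month 1: interest £104.25; balance after payment £9,439.25.
Month 2: interest £99.90; balance after payment £9,024.14.
Month 3: interest £95.51; balance after payment £8,604.65.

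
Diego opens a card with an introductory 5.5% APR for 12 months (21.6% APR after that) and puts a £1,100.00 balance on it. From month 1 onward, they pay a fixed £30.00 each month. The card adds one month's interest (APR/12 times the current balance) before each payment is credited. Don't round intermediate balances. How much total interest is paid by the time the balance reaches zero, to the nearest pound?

£346

Promo months 1–12 at r₀ = 5.5%/12 = 0.00458333; months 13+ at r₁ = 21.6%/12 = 0.018.
After month 12: iterate B ← B·(1+r₀) − £30.00 for 12 months → £792.83.
Then at r₁ with £30.00/mo: n₂ = −ln(1 − r₁·B/P)/ln(1+r₁) ≈ 36.19 → 37 more payments.
Total paid = 48·£30.00 + £5.85 = £1,445.85; interest = £1,445.85 − £1,100.00 = £345.85.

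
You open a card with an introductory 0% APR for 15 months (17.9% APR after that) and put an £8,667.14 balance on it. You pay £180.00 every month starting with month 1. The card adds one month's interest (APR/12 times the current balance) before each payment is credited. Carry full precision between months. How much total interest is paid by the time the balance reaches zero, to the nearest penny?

Promo months 1–15 at r₀ = 0%/12 = 0; months 16+ at r₁ = 17.9%/12 = 0.0149167.
After month 15 (no interest yet): B = £8,667.14 − 15·£180.00 = £5,967.14.
Then at r₁ with £180.00/mo: n₂ = −ln(1 − r₁·B/P)/ln(1+r₁) ≈ 46.07 → 47 more payments.
Total paid = 61·£180.00 + £13.54 = £10,993.54; interest = £10,993.54 − £8,667.14 = £2,326.40.

£2,326.40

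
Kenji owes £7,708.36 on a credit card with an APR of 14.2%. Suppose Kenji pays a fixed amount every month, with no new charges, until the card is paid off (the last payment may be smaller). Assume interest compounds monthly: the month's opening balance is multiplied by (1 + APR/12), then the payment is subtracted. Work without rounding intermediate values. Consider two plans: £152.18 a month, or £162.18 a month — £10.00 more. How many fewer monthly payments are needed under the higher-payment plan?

Monthly rate r = 14.2%/12 = 1.18333% = 0.0118333.
At £152.18/mo: n = ⌈−ln(1 − rB₀/P)/ln(1+r)⌉ = 78 payments (last £116.02); total interest = total paid − £7,708.36 = £4,125.52.
At £162.18/mo: 71 payments (last £42.34); total interest £3,686.58.
Payments saved = 78 − 71 = 7.

7 fewer payments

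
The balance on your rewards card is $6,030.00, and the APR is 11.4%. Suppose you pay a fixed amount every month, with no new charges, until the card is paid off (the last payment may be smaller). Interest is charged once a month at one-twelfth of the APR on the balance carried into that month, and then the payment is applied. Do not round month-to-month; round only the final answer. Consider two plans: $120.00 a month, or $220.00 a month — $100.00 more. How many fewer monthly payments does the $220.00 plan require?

37 fewer payments

Monthly rate r = 11.4%/12 = 0.95% = 0.0095.
At $120.00/mo: n = ⌈−ln(1 − rB₀/P)/ln(1+r)⌉ = 69 payments (last $75.52); total interest = total paid − $6,030.00 = $2,205.52.
At $220.00/mo: 32 payments (last $198.27); total interest $988.27.
Payments saved = 69 − 32 = 37.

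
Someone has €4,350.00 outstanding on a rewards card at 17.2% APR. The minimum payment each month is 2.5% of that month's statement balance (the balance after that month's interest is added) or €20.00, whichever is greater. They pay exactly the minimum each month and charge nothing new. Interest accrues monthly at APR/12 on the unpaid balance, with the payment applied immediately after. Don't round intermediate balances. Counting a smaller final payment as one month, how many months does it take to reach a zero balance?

213 months

Monthly rate r = 17.2%/12 = 1.43333% = 0.0143333.
While 2.5% of the post-interest balance exceeds €20.00, each month B ← (B·(1+r))·(1 − 0.025), i.e. B shrinks by the factor (1+r)·0.975 = 0.98897.
This holds for months 1–155. Entering month 156 the balance is €780.21; 2.5% of the post-interest balance is now below €20.00, so the flat €20.00 minimum applies from here.
From month 156 a fixed €20.00 at rate r clears €780.21 in 58 more payments. Total: 155 + 58 = 213 months.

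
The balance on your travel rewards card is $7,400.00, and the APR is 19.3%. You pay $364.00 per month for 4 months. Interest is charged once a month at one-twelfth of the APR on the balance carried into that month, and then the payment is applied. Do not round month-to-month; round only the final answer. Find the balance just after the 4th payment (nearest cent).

$6,396.17

Monthly rate r = 19.3%/12 = 1.60833% = 0.0160833.
Each month: B ← B·(1+r) − $364.00.
Month 1: interest $119.02; balance after payment $7,155.02.
Month 2: interest $115.08; balance after payment $6,906.09.
Month 3: interest $111.07; balance after payment $6,653.17.
Month 4: interest $107.01; balance after payment $6,396.17.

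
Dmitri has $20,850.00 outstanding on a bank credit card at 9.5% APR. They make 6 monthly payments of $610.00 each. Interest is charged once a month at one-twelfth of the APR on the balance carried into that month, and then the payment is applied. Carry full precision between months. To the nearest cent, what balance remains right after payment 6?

$18,126.98

Monthly rate r = 9.5%/12 = 0.791667% = 0.00791667.
Each month: B ← B·(1+r) − $610.00.
Month 1: interest $165.06; balance after payment $20,405.06.
Month 2: interest $161.54; balance after payment $19,956.60.
Month 3: interest $157.99; balance after payment $19,504.59.
Month 4: interest $154.41; balance after payment $19,049.00.
Month 5: interest $150.80; balance after payment $18,589.81.
Month 6: interest $147.17; balance after payment $18,126.98.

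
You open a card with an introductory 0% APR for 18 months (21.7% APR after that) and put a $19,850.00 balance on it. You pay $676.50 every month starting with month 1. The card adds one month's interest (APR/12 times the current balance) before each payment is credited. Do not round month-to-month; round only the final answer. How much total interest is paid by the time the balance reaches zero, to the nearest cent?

Promo months 1–18 at r₀ = 0%/12 = 0; months 19+ at r₁ = 21.7%/12 = 0.0180833.
After month 18 (no interest yet): B = $19,850.00 − 18·$676.50 = $7,673.00.
Then at r₁ with $676.50/mo: n₂ = −ln(1 − r₁·B/P)/ln(1+r₁) ≈ 12.81 → 13 more payments.
Total paid = 30·$676.50 + $547.66 = $20,842.66; interest = $20,842.66 − $19,850.00 = $992.66.

$992.66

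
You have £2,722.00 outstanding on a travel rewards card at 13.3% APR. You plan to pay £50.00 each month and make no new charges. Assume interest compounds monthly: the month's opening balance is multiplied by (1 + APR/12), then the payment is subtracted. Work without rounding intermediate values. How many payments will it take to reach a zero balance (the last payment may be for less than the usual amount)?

Monthly rate r = 13.3%/12 = 1.10833% = 0.0110833.
Recurrence: B ← B·(1+r) − £50.00.
Month 1: interest £30.17; balance after payment £2,702.17.
Month 2: interest £29.95; balance after payment £2,682.12.
Closed form: n = −ln(1 − rB₀/P)/ln(1+r) = −ln(0.39662)/ln(1.01108) ≈ 83.899, so the balance reaches zero during payment 84.

84 months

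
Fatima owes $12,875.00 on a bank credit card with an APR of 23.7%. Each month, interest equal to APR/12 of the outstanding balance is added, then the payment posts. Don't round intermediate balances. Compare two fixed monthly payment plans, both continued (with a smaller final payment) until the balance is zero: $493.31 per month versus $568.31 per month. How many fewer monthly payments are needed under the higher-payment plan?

7 fewer payments

Monthly rate r = 23.7%/12 = 1.975% = 0.01975.
At $493.31/mo: n = ⌈−ln(1 − rB₀/P)/ln(1+r)⌉ = 38 payments (last $23.59); total interest = total paid − $12,875.00 = $5,401.06.
At $568.31/mo: 31 payments (last $188.88); total interest $4,363.18.
Payments saved = 38 − 31 = 7.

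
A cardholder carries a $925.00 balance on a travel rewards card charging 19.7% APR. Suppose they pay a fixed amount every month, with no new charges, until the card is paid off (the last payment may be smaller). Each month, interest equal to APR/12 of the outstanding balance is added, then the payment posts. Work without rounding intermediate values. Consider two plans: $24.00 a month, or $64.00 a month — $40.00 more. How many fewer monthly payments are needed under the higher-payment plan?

45 fewer payments

Monthly rate r = 19.7%/12 = 1.64167% = 0.0164167.
At $24.00/mo: n = ⌈−ln(1 − rB₀/P)/ln(1+r)⌉ = 62 payments (last $12.37); total interest = total paid − $925.00 = $551.37.
At $64.00/mo: 17 payments (last $40.68); total interest $139.68.
Payments saved = 62 − 17 = 45.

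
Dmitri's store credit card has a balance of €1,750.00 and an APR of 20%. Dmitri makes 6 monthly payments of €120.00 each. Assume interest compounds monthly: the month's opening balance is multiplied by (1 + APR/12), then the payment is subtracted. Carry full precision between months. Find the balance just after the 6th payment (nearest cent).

€1,181.78

Monthly rate r = 20%/12 = 1.66667% = 0.0166667.
Each month: B ← B·(1+r) − €120.00.
Month 1: interest €29.17; balance after payment €1,659.17.
Month 2: interest €27.65; balance after payment €1,566.82.
Month 3: interest €26.11; balance after payment €1,472.93.
Month 4: interest €24.55; balance after payment €1,377.48.
Month 5: interest €22.96; balance after payment €1,280.44.
Month 6: interest €21.34; balance after payment €1,181.78.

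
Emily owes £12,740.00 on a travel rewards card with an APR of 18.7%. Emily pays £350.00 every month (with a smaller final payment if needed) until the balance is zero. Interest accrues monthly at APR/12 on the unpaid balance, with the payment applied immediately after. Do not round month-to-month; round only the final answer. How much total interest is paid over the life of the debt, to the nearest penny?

£6,218.00

Monthly rate r = 18.7%/12 = 1.55833% = 0.0155833.
Payoff takes n = ⌈−ln(1 − rB₀/P)/ln(1+r)⌉ = ⌈54.165⌉ = 55 payments; the last is £58.00.
Total paid = 54·£350.00 + £58.00 = £18,958.00.
Total interest = total paid − principal = £18,958.00 − £12,740.00 = £6,218.00.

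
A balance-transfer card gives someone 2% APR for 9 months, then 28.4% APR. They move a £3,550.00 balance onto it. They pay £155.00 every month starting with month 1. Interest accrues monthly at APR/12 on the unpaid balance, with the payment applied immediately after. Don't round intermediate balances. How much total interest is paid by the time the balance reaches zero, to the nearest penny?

£556.85

Promo months 1–9 at r₀ = 2%/12 = 0.00166667; months 10+ at r₁ = 28.4%/12 = 0.0236667.
After month 9: iterate B ← B·(1+r₀) − £155.00 for 9 months → £2,199.27.
Then at r₁ with £155.00/mo: n₂ = −ln(1 − r₁·B/P)/ln(1+r₁) ≈ 17.49 → 18 more payments.
Total paid = 26·£155.00 + £76.85 = £4,106.85; interest = £4,106.85 − £3,550.00 = £556.85.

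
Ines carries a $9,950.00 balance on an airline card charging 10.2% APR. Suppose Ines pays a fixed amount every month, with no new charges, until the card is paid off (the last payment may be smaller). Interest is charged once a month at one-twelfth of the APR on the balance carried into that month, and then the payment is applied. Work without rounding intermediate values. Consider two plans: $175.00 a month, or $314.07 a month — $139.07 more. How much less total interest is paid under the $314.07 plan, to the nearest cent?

Monthly rate r = 10.2%/12 = 0.85% = 0.0085.
At $175.00/mo: n = ⌈−ln(1 − rB₀/P)/ln(1+r)⌉ = 79 payments (last $1.39); total interest = total paid − $9,950.00 = $3,701.39.
At $314.07/mo: 38 payments (last $21.00); total interest $1,691.59.
Interest saved = $3,701.39 − $1,691.59 = $2,009.80.

$2,009.80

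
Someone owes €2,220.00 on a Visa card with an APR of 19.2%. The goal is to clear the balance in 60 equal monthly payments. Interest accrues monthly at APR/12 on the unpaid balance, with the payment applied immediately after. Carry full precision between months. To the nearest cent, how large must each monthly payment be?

€57.83

Monthly rate r = 19.2%/12 = 1.6% = 0.016.
Level-payment amortization: P = B₀·r / (1 − (1+r)^(−n)) = 2220.00·0.016 / (1 − 1.016^(−60)).
Denominator 1 − (1+r)^(−60) = 0.614186408.
P = 35.52 / 0.614186408 ≈ 57.83.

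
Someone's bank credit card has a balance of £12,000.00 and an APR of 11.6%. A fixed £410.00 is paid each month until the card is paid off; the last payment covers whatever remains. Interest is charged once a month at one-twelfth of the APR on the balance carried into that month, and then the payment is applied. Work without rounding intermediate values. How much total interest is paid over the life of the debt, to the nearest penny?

Monthly rate r = 11.6%/12 = 0.966667% = 0.00966667.
Payoff takes n = ⌈−ln(1 − rB₀/P)/ln(1+r)⌉ = ⌈34.571⌉ = 35 payments; the last is £234.42.
Total paid = 34·£410.00 + £234.42 = £14,174.42.
Total interest = total paid − principal = £14,174.42 − £12,000.00 = £2,174.42.

£2,174.42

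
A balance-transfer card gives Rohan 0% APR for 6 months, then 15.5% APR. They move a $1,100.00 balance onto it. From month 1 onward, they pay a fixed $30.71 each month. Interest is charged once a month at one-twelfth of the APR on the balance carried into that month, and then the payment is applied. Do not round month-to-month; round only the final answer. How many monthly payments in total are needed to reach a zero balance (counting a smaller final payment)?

44 months

Promo months 1–6 at r₀ = 0%/12 = 0; months 7+ at r₁ = 15.5%/12 = 0.0129167.
After month 6 (no interest yet): B = $1,100.00 − 6·$30.71 = $915.74.
Then at r₁ with $30.71/mo: n₂ = −ln(1 − r₁·B/P)/ln(1+r₁) ≈ 37.90 → 38 more payments.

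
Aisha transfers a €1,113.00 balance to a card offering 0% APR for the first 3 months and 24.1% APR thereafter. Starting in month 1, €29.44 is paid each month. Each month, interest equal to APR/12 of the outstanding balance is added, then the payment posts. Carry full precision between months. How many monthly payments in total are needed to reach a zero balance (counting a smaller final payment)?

64 payments

Promo months 1–3 at r₀ = 0%/12 = 0; months 4+ at r₁ = 24.1%/12 = 0.0200833.
After month 3 (no interest yet): B = €1,113.00 − 3·€29.44 = €1,024.68.
Then at r₁ with €29.44/mo: n₂ = −ln(1 − r₁·B/P)/ln(1+r₁) ≈ 60.38 → 61 more payments.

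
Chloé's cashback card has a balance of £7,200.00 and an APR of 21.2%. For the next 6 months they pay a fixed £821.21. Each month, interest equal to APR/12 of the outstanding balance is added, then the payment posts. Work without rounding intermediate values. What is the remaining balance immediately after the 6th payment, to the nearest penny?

£2,847.64

Monthly rate r = 21.2%/12 = 1.76667% = 0.0176667.
Each month: B ← B·(1+r) − £821.21.
Month 1: interest £127.20; balance after payment £6,505.99.
Month 2: interest £114.94; balance after payment £5,799.72.
Month 3: interest £102.46; balance after payment £5,080.97.
Month 4: interest £89.76; balance after payment £4,349.52.
Month 5: interest £76.84; balance after payment £3,605.16.
Month 6: interest £63.69; balance after payment £2,847.64.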